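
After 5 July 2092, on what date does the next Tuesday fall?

July 8, 2092

Jul 5, 2092 is a Saturday.
From Saturday to the next Tuesday is 3 days.
Jul 5, 2092 + 3 = Jul 8, 2092.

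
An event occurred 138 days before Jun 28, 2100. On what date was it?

−28 → May 31, 2100 (end of May, 31 days; 110 left).
−31 → Apr 30, 2100 (end of Apr, 30 days; 79 left).
−30 → Mar 31, 2100 (end of Mar, 31 days; 49 left).
−31 → Feb 28, 2100 (end of Feb, 28 days; 18 left).
−18 → Feb 10, 2100.

February 10, 2100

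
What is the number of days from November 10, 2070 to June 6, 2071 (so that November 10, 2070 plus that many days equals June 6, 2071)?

Nov 10, 2070 → Dec 10, 2070: 30 days (November has 30).
Dec 10, 2070 → Jan 10, 2071: 31 days (December has 31).
Jan 10, 2071 → Feb 10, 2071: 31 days (January has 31).
Feb 10, 2071 → Mar 10, 2071: 28 days (February has 28).
Mar 10, 2071 → Apr 10, 2071: 31 days (March has 31).
Apr 10, 2071 → May 10, 2071: 30 days (April has 30).
May 10, 2071 → Jun 6, 2071: 27 days.
Total: 208 days.

208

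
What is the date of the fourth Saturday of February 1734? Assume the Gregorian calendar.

February 1, 1734 is a Monday.
The first Saturday is therefore February 6 (5 days later).
The fourth Saturday is 6 + 3×7 = February 27.

February 27, 1734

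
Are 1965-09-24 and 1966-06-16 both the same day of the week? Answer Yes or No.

No

From Sep 24, 1965 to Jun 16, 1966 is 265 days.
265 mod 7 = 6, so they are different weekdays.
(Sep 24, 1965 is a Friday; Jun 16, 1966 is a Thursday.)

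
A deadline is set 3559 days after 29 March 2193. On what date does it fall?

+365 (one year) → Mar 29, 2194 (3194 left).
+365 (one year) → Mar 29, 2195 (2829 left).
+366 (one year; includes Feb 29, 2196) → Mar 29, 2196 (2463 left).
+365 (one year) → Mar 29, 2197 (2098 left).
+365 (one year) → Mar 29, 2198 (1733 left).
+365 (one year) → Mar 29, 2199 (1368 left).
+365 (one year) → Mar 29, 2200 (1003 left).
+365 (one year) → Mar 29, 2201 (638 left).
+365 (one year) → Mar 29, 2202 (273 left).
Mar has 31 days: +3 → Apr 1, 2202 (270 left).
Apr has 30 days: +30 → May 1, 2202 (240 left).
May has 31 days: +31 → Jun 1, 2202 (209 left).
Jun has 30 days: +30 → Jul 1, 2202 (179 left).
Jul has 31 days: +31 → Aug 1, 2202 (148 left).
Aug has 31 days: +31 → Sep 1, 2202 (117 left).
Sep has 30 days: +30 → Oct 1, 2202 (87 left).
Oct has 31 days: +31 → Nov 1, 2202 (56 left).
Nov has 30 days: +30 → Dec 1, 2202 (26 left).
+26 → Dec 27, 2202.

December 27, 2202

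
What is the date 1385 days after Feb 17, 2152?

December 3, 2155

+366 (one year; includes Feb 29, 2152) → Feb 17, 2153 (1019 left).
+365 (one year) → Feb 17, 2154 (654 left).
+365 (one year) → Feb 17, 2155 (289 left).
Feb has 28 days: +12 → Mar 1, 2155 (277 left).
Mar has 31 days: +31 → Apr 1, 2155 (246 left).
Apr has 30 days: +30 → May 1, 2155 (216 left).
May has 31 days: +31 → Jun 1, 2155 (185 left).
Jun has 30 days: +30 → Jul 1, 2155 (155 left).
Jul has 31 days: +31 → Aug 1, 2155 (124 left).
Aug has 31 days: +31 → Sep 1, 2155 (93 left).
Sep has 30 days: +30 → Oct 1, 2155 (63 left).
Oct has 31 days: +31 → Nov 1, 2155 (32 left).
Nov has 30 days: +30 → Dec 1, 2155 (2 left).
+2 → Dec 3, 2155.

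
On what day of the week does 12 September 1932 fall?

Monday

Doomsday rule: the anchor day for the 1900s is Wednesday. For year 32: 32÷12 = 2 r 8, and 8÷4 = 2, so 2+8+2 = 12.
Wednesday + 12 ≡ Monday — that's 1932's doomsday.
In September the doomsday date is Sep 5.
Sep 12 is 7 days after Sep 5; 7 mod 7 = 0, so Monday + 0 = Monday.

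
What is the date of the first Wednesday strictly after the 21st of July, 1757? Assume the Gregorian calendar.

July 27, 1757

Jul 21, 1757 is a Thursday.
From Thursday to the next Wednesday is 6 days.
Jul 21, 1757 + 6 = Jul 27, 1757.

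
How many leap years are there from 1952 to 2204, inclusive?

62

Multiples of 4 in [1952,2204]: 64.
Of those, multiples of 100: 3 (not leap unless ÷400).
Multiples of 400: 1.
Leap years = 64 − 3 + 1 = 62.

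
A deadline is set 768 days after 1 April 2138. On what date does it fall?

+365 (one year) → Apr 1, 2139 (403 left).
+366 (one year; includes Feb 29, 2140) → Apr 1, 2140 (37 left).
Apr has 30 days: +30 → May 1, 2140 (7 left).
+7 → May 8, 2140.

May 8, 2140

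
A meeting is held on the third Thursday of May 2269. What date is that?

May 20, 2269

May 1, 2269 is a Saturday.
The first Thursday is therefore May 6 (5 days later).
The third Thursday is 6 + 2×7 = May 20.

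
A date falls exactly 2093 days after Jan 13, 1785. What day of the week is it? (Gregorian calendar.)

Thursday

First find the weekday of Jan 13, 1785. Doomsday rule: the anchor day for the 1700s is Sunday. For year 85: 85÷12 = 7 r 1, and 1÷4 = 0, so 7+1+0 = 8.
Sunday + 8 ≡ Monday — that's 1785's doomsday.
In January the doomsday date is Jan 3 (1785 is not a leap year).
Jan 13 is 10 days after Jan 3; 10 mod 7 = 3, so Monday + 3 = Thursday.
2093 mod 7 = 0, so 2093 days after a Thursday is Thursday + 0 = Thursday.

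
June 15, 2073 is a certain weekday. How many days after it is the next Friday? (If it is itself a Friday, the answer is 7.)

Jun 15, 2073 is a Thursday.
From Thursday to the next Friday is 1 day.

1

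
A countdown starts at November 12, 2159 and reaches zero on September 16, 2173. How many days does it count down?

5057

Nov 12, 2159 → Nov 12, 2160: 366 days (Feb 29, 2160 is in that span).
Nov 12, 2160 → Nov 12, 2161: 365 days.
Nov 12, 2161 → Nov 12, 2162: 365 days.
Nov 12, 2162 → Nov 12, 2163: 365 days.
Nov 12, 2163 → Nov 12, 2164: 366 days (Feb 29, 2164 is in that span).
Nov 12, 2164 → Nov 12, 2165: 365 days.
Nov 12, 2165 → Nov 12, 2166: 365 days.
Nov 12, 2166 → Nov 12, 2167: 365 days.
Nov 12, 2167 → Nov 12, 2168: 366 days (Feb 29, 2168 is in that span).
Nov 12, 2168 → Nov 12, 2169: 365 days.
Nov 12, 2169 → Nov 12, 2170: 365 days.
Nov 12, 2170 → Nov 12, 2171: 365 days.
Nov 12, 2171 → Nov 12, 2172: 366 days (Feb 29, 2172 is in that span).
Nov 12, 2172 → Dec 12, 2172: 30 days (November has 30).
Dec 12, 2172 → Jan 12, 2173: 31 days (December has 31).
Jan 12, 2173 → Feb 12, 2173: 31 days (January has 31).
Feb 12, 2173 → Mar 12, 2173: 28 days (February has 28).
Mar 12, 2173 → Apr 12, 2173: 31 days (March has 31).
Apr 12, 2173 → May 12, 2173: 30 days (April has 30).
May 12, 2173 → Jun 12, 2173: 31 days (May has 31).
Jun 12, 2173 → Jul 12, 2173: 30 days (June has 30).
Jul 12, 2173 → Aug 12, 2173: 31 days (July has 31).
Aug 12, 2173 → Sep 12, 2173: 31 days (August has 31).
Sep 12, 2173 → Sep 16, 2173: 4 days.
Total: 5057 days.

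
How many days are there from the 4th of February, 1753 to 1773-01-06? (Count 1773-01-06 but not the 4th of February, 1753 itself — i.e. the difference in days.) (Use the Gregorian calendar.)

7276

Feb 4, 1753 → Feb 4, 1754: 365 days.
Feb 4, 1754 → Feb 4, 1755: 365 days.
Feb 4, 1755 → Feb 4, 1756: 365 days.
Feb 4, 1756 → Feb 4, 1757: 366 days (Feb 29, 1756 is in that span).
Feb 4, 1757 → Feb 4, 1758: 365 days.
Feb 4, 1758 → Feb 4, 1759: 365 days.
Feb 4, 1759 → Feb 4, 1760: 365 days.
Feb 4, 1760 → Feb 4, 1761: 366 days (Feb 29, 1760 is in that span).
Feb 4, 1761 → Feb 4, 1762: 365 days.
Feb 4, 1762 → Feb 4, 1763: 365 days.
Feb 4, 1763 → Feb 4, 1764: 365 days.
Feb 4, 1764 → Feb 4, 1765: 366 days (Feb 29, 1764 is in that span).
Feb 4, 1765 → Feb 4, 1766: 365 days.
Feb 4, 1766 → Feb 4, 1767: 365 days.
Feb 4, 1767 → Feb 4, 1768: 365 days.
Feb 4, 1768 → Feb 4, 1769: 366 days (Feb 29, 1768 is in that span).
Feb 4, 1769 → Feb 4, 1770: 365 days.
Feb 4, 1770 → Feb 4, 1771: 365 days.
Feb 4, 1771 → Feb 4, 1772: 365 days.
Feb 4, 1772 → Mar 4, 1772: 29 days (February has 29).
Mar 4, 1772 → Apr 4, 1772: 31 days (March has 31).
Apr 4, 1772 → May 4, 1772: 30 days (April has 30).
May 4, 1772 → Jun 4, 1772: 31 days (May has 31).
Jun 4, 1772 → Jul 4, 1772: 30 days (June has 30).
Jul 4, 1772 → Aug 4, 1772: 31 days (July has 31).
Aug 4, 1772 → Sep 4, 1772: 31 days (August has 31).
Sep 4, 1772 → Oct 4, 1772: 30 days (September has 30).
Oct 4, 1772 → Nov 4, 1772: 31 days (October has 31).
Nov 4, 1772 → Dec 4, 1772: 30 days (November has 30).
Dec 4, 1772 → Jan 4, 1773: 31 days (December has 31).
Jan 4, 1773 → Jan 6, 1773: 2 days.
Total: 7276 days.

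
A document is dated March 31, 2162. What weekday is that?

Wednesday

Doomsday rule: the anchor day for the 2100s is Sunday. For year 62: 62÷12 = 5 r 2, and 2÷4 = 0, so 5+2+0 = 7.
Sunday + 7 ≡ Sunday — that's 2162's doomsday.
In March the doomsday date is Mar 14.
Mar 31 is 17 days after Mar 14; 17 mod 7 = 3, so Sunday + 3 = Wednesday.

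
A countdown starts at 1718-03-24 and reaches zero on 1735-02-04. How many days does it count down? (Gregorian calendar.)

Mar 24, 1718 → Mar 24, 1719: 365 days.
Mar 24, 1719 → Mar 24, 1720: 366 days (Feb 29, 1720 is in that span).
Mar 24, 1720 → Mar 24, 1721: 365 days.
Mar 24, 1721 → Mar 24, 1722: 365 days.
Mar 24, 1722 → Mar 24, 1723: 365 days.
Mar 24, 1723 → Mar 24, 1724: 366 days (Feb 29, 1724 is in that span).
Mar 24, 1724 → Mar 24, 1725: 365 days.
Mar 24, 1725 → Mar 24, 1726: 365 days.
Mar 24, 1726 → Mar 24, 1727: 365 days.
Mar 24, 1727 → Mar 24, 1728: 366 days (Feb 29, 1728 is in that span).
Mar 24, 1728 → Mar 24, 1729: 365 days.
Mar 24, 1729 → Mar 24, 1730: 365 days.
Mar 24, 1730 → Mar 24, 1731: 365 days.
Mar 24, 1731 → Mar 24, 1732: 366 days (Feb 29, 1732 is in that span).
Mar 24, 1732 → Mar 24, 1733: 365 days.
Mar 24, 1733 → Mar 24, 1734: 365 days.
Mar 24, 1734 → Apr 24, 1734: 31 days (March has 31).
Apr 24, 1734 → May 24, 1734: 30 days (April has 30).
May 24, 1734 → Jun 24, 1734: 31 days (May has 31).
Jun 24, 1734 → Jul 24, 1734: 30 days (June has 30).
Jul 24, 1734 → Aug 24, 1734: 31 days (July has 31).
Aug 24, 1734 → Sep 24, 1734: 31 days (August has 31).
Sep 24, 1734 → Oct 24, 1734: 30 days (September has 30).
Oct 24, 1734 → Nov 24, 1734: 31 days (October has 31).
Nov 24, 1734 → Dec 24, 1734: 30 days (November has 30).
Dec 24, 1734 → Jan 24, 1735: 31 days (December has 31).
Jan 24, 1735 → Feb 4, 1735: 11 days.
Total: 6161 days.

6161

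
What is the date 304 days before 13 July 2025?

−13 → Jun 30, 2025 (end of Jun, 30 days; 291 left).
−30 → May 31, 2025 (end of May, 31 days; 261 left).
−31 → Apr 30, 2025 (end of Apr, 30 days; 230 left).
−30 → Mar 31, 2025 (end of Mar, 31 days; 200 left).
−31 → Feb 28, 2025 (end of Feb, 28 days; 169 left).
−28 → Jan 31, 2025 (end of Jan, 31 days; 141 left).
−31 → Dec 31, 2024 (end of Dec, 31 days; 110 left).
−31 → Nov 30, 2024 (end of Nov, 30 days; 79 left).
−30 → Oct 31, 2024 (end of Oct, 31 days; 49 left).
−31 → Sep 30, 2024 (end of Sep, 30 days; 18 left).
−18 → Sep 12, 2024.

September 12, 2024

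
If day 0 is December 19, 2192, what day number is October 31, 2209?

Dec 19, 2192 → Dec 19, 2193: 365 days.
Dec 19, 2193 → Dec 19, 2194: 365 days.
Dec 19, 2194 → Dec 19, 2195: 365 days.
Dec 19, 2195 → Dec 19, 2196: 366 days (Feb 29, 2196 is in that span).
Dec 19, 2196 → Dec 19, 2197: 365 days.
Dec 19, 2197 → Dec 19, 2198: 365 days.
Dec 19, 2198 → Dec 19, 2199: 365 days.
Dec 19, 2199 → Dec 19, 2200: 365 days.
Dec 19, 2200 → Dec 19, 2201: 365 days.
Dec 19, 2201 → Dec 19, 2202: 365 days.
Dec 19, 2202 → Dec 19, 2203: 365 days.
Dec 19, 2203 → Dec 19, 2204: 366 days (Feb 29, 2204 is in that span).
Dec 19, 2204 → Dec 19, 2205: 365 days.
Dec 19, 2205 → Dec 19, 2206: 365 days.
Dec 19, 2206 → Dec 19, 2207: 365 days.
Dec 19, 2207 → Dec 19, 2208: 366 days (Feb 29, 2208 is in that span).
Dec 19, 2208 → Jan 19, 2209: 31 days (December has 31).
Jan 19, 2209 → Feb 19, 2209: 31 days (January has 31).
Feb 19, 2209 → Mar 19, 2209: 28 days (February has 28).
Mar 19, 2209 → Apr 19, 2209: 31 days (March has 31).
Apr 19, 2209 → May 19, 2209: 30 days (April has 30).
May 19, 2209 → Jun 19, 2209: 31 days (May has 31).
Jun 19, 2209 → Jul 19, 2209: 30 days (June has 30).
Jul 19, 2209 → Aug 19, 2209: 31 days (July has 31).
Aug 19, 2209 → Sep 19, 2209: 31 days (August has 31).
Sep 19, 2209 → Oct 19, 2209: 30 days (September has 30).
Oct 19, 2209 → Oct 31, 2209: 12 days.
Total: 6159 days.

6159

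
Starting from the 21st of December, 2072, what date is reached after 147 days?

Dec has 31 days: +11 → Jan 1, 2073 (136 left).
Jan has 31 days: +31 → Feb 1, 2073 (105 left).
Feb has 28 days: +28 → Mar 1, 2073 (77 left).
Mar has 31 days: +31 → Apr 1, 2073 (46 left).
Apr has 30 days: +30 → May 1, 2073 (16 left).
+16 → May 17, 2073.

May 17, 2073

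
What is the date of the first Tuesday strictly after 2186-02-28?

March 7, 2186

Feb 28, 2186 is a Tuesday.
From Tuesday to the next Tuesday is 7 days.
Feb 28, 2186 + 7 = Mar 7, 2186.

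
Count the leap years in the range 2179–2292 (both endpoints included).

28

Multiples of 4 in [2179,2292]: 29.
Of those, multiples of 100: 1 (not leap unless ÷400).
Multiples of 400: 0.
Leap years = 29 − 1 + 0 = 28.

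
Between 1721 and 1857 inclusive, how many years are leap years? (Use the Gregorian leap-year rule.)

33

Multiples of 4 in [1721,1857]: 34.
Of those, multiples of 100: 1 (not leap unless ÷400).
Multiples of 400: 0.
Leap years = 34 − 1 + 0 = 33.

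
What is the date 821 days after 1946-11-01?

+365 (one year) → Nov 1, 1947 (456 left).
+366 (one year; includes Feb 29, 1948) → Nov 1, 1948 (90 left).
Nov has 30 days: +30 → Dec 1, 1948 (60 left).
Dec has 31 days: +31 → Jan 1, 1949 (29 left).
+29 → Jan 30, 1949.

January 30, 1949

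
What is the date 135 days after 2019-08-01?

Aug has 31 days: +31 → Sep 1, 2019 (104 left).
Sep has 30 days: +30 → Oct 1, 2019 (74 left).
Oct has 31 days: +31 → Nov 1, 2019 (43 left).
Nov has 30 days: +30 → Dec 1, 2019 (13 left).
+13 → Dec 14, 2019.

December 14, 2019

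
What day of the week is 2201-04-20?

Doomsday rule: the anchor day for the 2200s is Friday. For year 01: 1÷12 = 0 r 1, and 1÷4 = 0, so 0+1+0 = 1.
Friday + 1 ≡ Saturday — that's 2201's doomsday.
In April the doomsday date is Apr 4.
Apr 20 is 16 days after Apr 4; 16 mod 7 = 2, so Saturday + 2 = Monday.

Monday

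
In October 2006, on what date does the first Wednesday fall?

October 4, 2006

October 1, 2006 is a Sunday.
The first Wednesday is therefore October 4 (3 days later).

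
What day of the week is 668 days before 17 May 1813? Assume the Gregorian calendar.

Friday

First find the weekday of May 17, 1813. Doomsday rule: the anchor day for the 1800s is Friday. For year 13: 13÷12 = 1 r 1, and 1÷4 = 0, so 1+1+0 = 2.
Friday + 2 ≡ Sunday — that's 1813's doomsday.
In May the doomsday date is May 9.
May 17 is 8 days after May 9; 8 mod 7 = 1, so Sunday + 1 = Monday.
668 mod 7 = 3, so 668 days before a Monday is Monday − 3 = Friday.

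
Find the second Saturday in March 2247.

March 13, 2247

March 1, 2247 is a Monday.
The first Saturday is therefore March 6 (5 days later).
The second Saturday is 6 + 1×7 = March 13.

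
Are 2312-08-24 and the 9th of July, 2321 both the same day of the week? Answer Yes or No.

Yes

From Aug 24, 2312 to Jul 9, 2321 is 3241 days.
3241 mod 7 = 0, so they are the same weekday.
(Aug 24, 2312 is a Saturday; Jul 9, 2321 is a Saturday.)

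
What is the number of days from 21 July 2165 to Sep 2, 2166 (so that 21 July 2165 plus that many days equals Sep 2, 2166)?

Jul 21, 2165 → Jul 21, 2166: 365 days.
Jul 21, 2166 → Aug 21, 2166: 31 days (July has 31).
Aug 21, 2166 → Sep 2, 2166: 12 days.
Total: 408 days.

408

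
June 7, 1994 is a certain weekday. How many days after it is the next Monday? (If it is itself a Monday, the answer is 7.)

Jun 7, 1994 is a Tuesday.
From Tuesday to the next Monday is 6 days.

6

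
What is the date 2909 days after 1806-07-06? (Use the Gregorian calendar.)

+365 (one year) → Jul 6, 1807 (2544 left).
+366 (one year; includes Feb 29, 1808) → Jul 6, 1808 (2178 left).
+365 (one year) → Jul 6, 1809 (1813 left).
+365 (one year) → Jul 6, 1810 (1448 left).
+365 (one year) → Jul 6, 1811 (1083 left).
+366 (one year; includes Feb 29, 1812) → Jul 6, 1812 (717 left).
+365 (one year) → Jul 6, 1813 (352 left).
Jul has 31 days: +26 → Aug 1, 1813 (326 left).
Aug has 31 days: +31 → Sep 1, 1813 (295 left).
Sep has 30 days: +30 → Oct 1, 1813 (265 left).
Oct has 31 days: +31 → Nov 1, 1813 (234 left).
Nov has 30 days: +30 → Dec 1, 1813 (204 left).
Dec has 31 days: +31 → Jan 1, 1814 (173 left).
Jan has 31 days: +31 → Feb 1, 1814 (142 left).
Feb has 28 days: +28 → Mar 1, 1814 (114 left).
Mar has 31 days: +31 → Apr 1, 1814 (83 left).
Apr has 30 days: +30 → May 1, 1814 (53 left).
May has 31 days: +31 → Jun 1, 1814 (22 left).
+22 → Jun 23, 1814.

June 23, 1814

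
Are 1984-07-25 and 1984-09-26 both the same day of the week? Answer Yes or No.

Yes

From Jul 25, 1984 to Sep 26, 1984 is 63 days.
63 mod 7 = 0, so they are the same weekday.
(Jul 25, 1984 is a Wednesday; Sep 26, 1984 is a Wednesday.)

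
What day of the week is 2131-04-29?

Doomsday rule: the anchor day for the 2100s is Sunday. For year 31: 31÷12 = 2 r 7, and 7÷4 = 1, so 2+7+1 = 10.
Sunday + 10 ≡ Wednesday — that's 2131's doomsday.
In April the doomsday date is Apr 4.
Apr 29 is 25 days after Apr 4; 25 mod 7 = 4, so Wednesday + 4 = Sunday.

Sunday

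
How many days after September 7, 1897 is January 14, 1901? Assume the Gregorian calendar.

1224

Sep 7, 1897 → Sep 7, 1898: 365 days.
Sep 7, 1898 → Sep 7, 1899: 365 days.
Sep 7, 1899 → Sep 7, 1900: 365 days.
Sep 7, 1900 → Oct 7, 1900: 30 days (September has 30).
Oct 7, 1900 → Nov 7, 1900: 31 days (October has 31).
Nov 7, 1900 → Dec 7, 1900: 30 days (November has 30).
Dec 7, 1900 → Jan 7, 1901: 31 days (December has 31).
Jan 7, 1901 → Jan 14, 1901: 7 days.
Total: 1224 days.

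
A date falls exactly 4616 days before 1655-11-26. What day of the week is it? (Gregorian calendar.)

First find the weekday of Nov 26, 1655. Doomsday rule: the anchor day for the 1600s is Tuesday. For year 55: 55÷12 = 4 r 7, and 7÷4 = 1, so 4+7+1 = 12.
Tuesday + 12 ≡ Sunday — that's 1655's doomsday.
In November the doomsday date is Nov 7.
Nov 26 is 19 days after Nov 7; 19 mod 7 = 5, so Sunday + 5 = Friday.
4616 mod 7 = 3, so 4616 days before a Friday is Friday − 3 = Tuesday.

Tuesday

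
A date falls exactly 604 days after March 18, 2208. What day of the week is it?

Mar 18, 2208 is a Friday.
604 mod 7 = 2, so 604 days after a Friday is Friday + 2 = Sunday.

Sunday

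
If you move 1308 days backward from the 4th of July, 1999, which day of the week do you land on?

First find the weekday of Jul 4, 1999. Doomsday rule: the anchor day for the 1900s is Wednesday. For year 99: 99÷12 = 8 r 3, and 3÷4 = 0, so 8+3+0 = 11.
Wednesday + 11 ≡ Sunday — that's 1999's doomsday.
In July the doomsday date is Jul 11.
Jul 4 is 7 days before Jul 11; 7 mod 7 = 0, so Sunday − 0 = Sunday.
1308 mod 7 = 6, so 1308 days before a Sunday is Sunday − 6 = Monday.

Monday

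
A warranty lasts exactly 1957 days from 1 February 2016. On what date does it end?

June 11, 2021

+366 (one year; includes Feb 29, 2016) → Feb 1, 2017 (1591 left).
+365 (one year) → Feb 1, 2018 (1226 left).
+365 (one year) → Feb 1, 2019 (861 left).
+365 (one year) → Feb 1, 2020 (496 left).
+366 (one year; includes Feb 29, 2020) → Feb 1, 2021 (130 left).
Feb has 28 days: +28 → Mar 1, 2021 (102 left).
Mar has 31 days: +31 → Apr 1, 2021 (71 left).
Apr has 30 days: +30 → May 1, 2021 (41 left).
May has 31 days: +31 → Jun 1, 2021 (10 left).
+10 → Jun 11, 2021.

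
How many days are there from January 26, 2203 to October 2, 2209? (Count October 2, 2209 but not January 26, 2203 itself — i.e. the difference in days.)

2441

Jan 26, 2203 → Jan 26, 2204: 365 days.
Jan 26, 2204 → Jan 26, 2205: 366 days (Feb 29, 2204 is in that span).
Jan 26, 2205 → Jan 26, 2206: 365 days.
Jan 26, 2206 → Jan 26, 2207: 365 days.
Jan 26, 2207 → Jan 26, 2208: 365 days.
Jan 26, 2208 → Jan 26, 2209: 366 days (Feb 29, 2208 is in that span).
Jan 26, 2209 → Feb 26, 2209: 31 days (January has 31).
Feb 26, 2209 → Mar 26, 2209: 28 days (February has 28).
Mar 26, 2209 → Apr 26, 2209: 31 days (March has 31).
Apr 26, 2209 → May 26, 2209: 30 days (April has 30).
May 26, 2209 → Jun 26, 2209: 31 days (May has 31).
Jun 26, 2209 → Jul 26, 2209: 30 days (June has 30).
Jul 26, 2209 → Aug 26, 2209: 31 days (July has 31).
Aug 26, 2209 → Sep 26, 2209: 31 days (August has 31).
Sep 26, 2209 → Oct 2, 2209: 6 days.
Total: 2441 days.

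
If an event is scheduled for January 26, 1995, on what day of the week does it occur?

Thursday

Doomsday rule: the anchor day for the 1900s is Wednesday. For year 95: 95÷12 = 7 r 11, and 11÷4 = 2, so 7+11+2 = 20.
Wednesday + 20 ≡ Tuesday — that's 1995's doomsday.
In January the doomsday date is Jan 3 (1995 is not a leap year).
Jan 26 is 23 days after Jan 3; 23 mod 7 = 2, so Tuesday + 2 = Thursday.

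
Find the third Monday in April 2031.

April 1, 2031 is a Tuesday.
The first Monday is therefore April 7 (6 days later).
The third Monday is 7 + 2×7 = April 21.

April 21, 2031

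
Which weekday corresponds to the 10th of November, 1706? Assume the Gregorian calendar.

Doomsday rule: the anchor day for the 1700s is Sunday. For year 06: 6÷12 = 0 r 6, and 6÷4 = 1, so 0+6+1 = 7.
Sunday + 7 ≡ Sunday — that's 1706's doomsday.
In November the doomsday date is Nov 7.
Nov 10 is 3 days after Nov 7; 3 mod 7 = 3, so Sunday + 3 = Wednesday.

Wednesday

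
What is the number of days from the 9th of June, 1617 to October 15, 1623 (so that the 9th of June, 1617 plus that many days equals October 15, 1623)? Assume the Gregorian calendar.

Jun 9, 1617 → Jun 9, 1618: 365 days.
Jun 9, 1618 → Jun 9, 1619: 365 days.
Jun 9, 1619 → Jun 9, 1620: 366 days (Feb 29, 1620 is in that span).
Jun 9, 1620 → Jun 9, 1621: 365 days.
Jun 9, 1621 → Jun 9, 1622: 365 days.
Jun 9, 1622 → Jun 9, 1623: 365 days.
Jun 9, 1623 → Jul 9, 1623: 30 days (June has 30).
Jul 9, 1623 → Aug 9, 1623: 31 days (July has 31).
Aug 9, 1623 → Sep 9, 1623: 31 days (August has 31).
Sep 9, 1623 → Oct 9, 1623: 30 days (September has 30).
Oct 9, 1623 → Oct 15, 1623: 6 days.
Total: 2319 days.

2319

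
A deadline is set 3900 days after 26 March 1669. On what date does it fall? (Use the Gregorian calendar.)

+365 (one year) → Mar 26, 1670 (3535 left).
+365 (one year) → Mar 26, 1671 (3170 left).
+366 (one year; includes Feb 29, 1672) → Mar 26, 1672 (2804 left).
+365 (one year) → Mar 26, 1673 (2439 left).
+365 (one year) → Mar 26, 1674 (2074 left).
+365 (one year) → Mar 26, 1675 (1709 left).
+366 (one year; includes Feb 29, 1676) → Mar 26, 1676 (1343 left).
+365 (one year) → Mar 26, 1677 (978 left).
+365 (one year) → Mar 26, 1678 (613 left).
+365 (one year) → Mar 26, 1679 (248 left).
Mar has 31 days: +6 → Apr 1, 1679 (242 left).
Apr has 30 days: +30 → May 1, 1679 (212 left).
May has 31 days: +31 → Jun 1, 1679 (181 left).
Jun has 30 days: +30 → Jul 1, 1679 (151 left).
Jul has 31 days: +31 → Aug 1, 1679 (120 left).
Aug has 31 days: +31 → Sep 1, 1679 (89 left).
Sep has 30 days: +30 → Oct 1, 1679 (59 left).
Oct has 31 days: +31 → Nov 1, 1679 (28 left).
+28 → Nov 29, 1679.

November 29, 1679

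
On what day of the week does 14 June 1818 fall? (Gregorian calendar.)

Doomsday rule: the anchor day for the 1800s is Friday. For year 18: 18÷12 = 1 r 6, and 6÷4 = 1, so 1+6+1 = 8.
Friday + 8 ≡ Saturday — that's 1818's doomsday.
In June the doomsday date is Jun 6.
Jun 14 is 8 days after Jun 6; 8 mod 7 = 1, so Saturday + 1 = Sunday.

Sunday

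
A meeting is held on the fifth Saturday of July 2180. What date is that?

July 29, 2180

July 1, 2180 is a Saturday.
The first Saturday is therefore July 1 (same day).
The fifth Saturday is 1 + 4×7 = July 29.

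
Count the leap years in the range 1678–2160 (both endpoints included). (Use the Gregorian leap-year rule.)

117

Multiples of 4 in [1678,2160]: 121.
Of those, multiples of 100: 5 (not leap unless ÷400).
Multiples of 400: 1.
Leap years = 121 − 5 + 1 = 117.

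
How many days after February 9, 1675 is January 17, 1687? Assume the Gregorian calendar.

4360

Feb 9, 1675 → Feb 9, 1676: 365 days.
Feb 9, 1676 → Feb 9, 1677: 366 days (Feb 29, 1676 is in that span).
Feb 9, 1677 → Feb 9, 1678: 365 days.
Feb 9, 1678 → Feb 9, 1679: 365 days.
Feb 9, 1679 → Feb 9, 1680: 365 days.
Feb 9, 1680 → Feb 9, 1681: 366 days (Feb 29, 1680 is in that span).
Feb 9, 1681 → Feb 9, 1682: 365 days.
Feb 9, 1682 → Feb 9, 1683: 365 days.
Feb 9, 1683 → Feb 9, 1684: 365 days.
Feb 9, 1684 → Feb 9, 1685: 366 days (Feb 29, 1684 is in that span).
Feb 9, 1685 → Feb 9, 1686: 365 days.
Feb 9, 1686 → Mar 9, 1686: 28 days (February has 28).
Mar 9, 1686 → Apr 9, 1686: 31 days (March has 31).
Apr 9, 1686 → May 9, 1686: 30 days (April has 30).
May 9, 1686 → Jun 9, 1686: 31 days (May has 31).
Jun 9, 1686 → Jul 9, 1686: 30 days (June has 30).
Jul 9, 1686 → Aug 9, 1686: 31 days (July has 31).
Aug 9, 1686 → Sep 9, 1686: 31 days (August has 31).
Sep 9, 1686 → Oct 9, 1686: 30 days (September has 30).
Oct 9, 1686 → Nov 9, 1686: 31 days (October has 31).
Nov 9, 1686 → Dec 9, 1686: 30 days (November has 30).
Dec 9, 1686 → Jan 9, 1687: 31 days (December has 31).
Jan 9, 1687 → Jan 17, 1687: 8 days.
Total: 4360 days.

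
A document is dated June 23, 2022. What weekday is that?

Doomsday rule: the anchor day for the 2000s is Tuesday. For year 22: 22÷12 = 1 r 10, and 10÷4 = 2, so 1+10+2 = 13.
Tuesday + 13 ≡ Monday — that's 2022's doomsday.
In June the doomsday date is Jun 6.
Jun 23 is 17 days after Jun 6; 17 mod 7 = 3, so Monday + 3 = Thursday.

Thursday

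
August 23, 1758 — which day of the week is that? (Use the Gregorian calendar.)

Doomsday rule: the anchor day for the 1700s is Sunday. For year 58: 58÷12 = 4 r 10, and 10÷4 = 2, so 4+10+2 = 16.
Sunday + 16 ≡ Tuesday — that's 1758's doomsday.
In August the doomsday date is Aug 8.
Aug 23 is 15 days after Aug 8; 15 mod 7 = 1, so Tuesday + 1 = Wednesday.

Wednesday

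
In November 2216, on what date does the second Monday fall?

November 1, 2216 is a Friday.
The first Monday is therefore November 4 (3 days later).
The second Monday is 4 + 1×7 = November 11.

November 11, 2216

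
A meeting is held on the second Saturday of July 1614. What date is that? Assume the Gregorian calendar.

July 1, 1614 is a Tuesday.
The first Saturday is therefore July 5 (4 days later).
The second Saturday is 5 + 1×7 = July 12.

July 12, 1614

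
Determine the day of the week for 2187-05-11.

January 1, 2187 is a Monday.
Jan 1, 2187 → Feb 1, 2187: 31 days (January has 31).
Feb 1, 2187 → Mar 1, 2187: 28 days (February has 28).
Mar 1, 2187 → Apr 1, 2187: 31 days (March has 31).
Apr 1, 2187 → May 1, 2187: 30 days (April has 30).
May 1, 2187 → May 11, 2187: 10 days.
Total: 130 days.
130 mod 7 = 4, so Monday + 4 = Friday.

Friday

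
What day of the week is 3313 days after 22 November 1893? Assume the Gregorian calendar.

First find the weekday of Nov 22, 1893. Doomsday rule: the anchor day for the 1800s is Friday. For year 93: 93÷12 = 7 r 9, and 9÷4 = 2, so 7+9+2 = 18.
Friday + 18 ≡ Tuesday — that's 1893's doomsday.
In November the doomsday date is Nov 7.
Nov 22 is 15 days after Nov 7; 15 mod 7 = 1, so Tuesday + 1 = Wednesday.
3313 mod 7 = 2, so 3313 days after a Wednesday is Wednesday + 2 = Friday.

Friday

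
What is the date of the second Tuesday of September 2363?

September 10, 2363

September 1, 2363 is a Sunday.
The first Tuesday is therefore September 3 (2 days later).
The second Tuesday is 3 + 1×7 = September 10.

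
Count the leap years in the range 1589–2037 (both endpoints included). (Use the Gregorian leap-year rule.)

Multiples of 4 in [1589,2037]: 112.
Of those, multiples of 100: 5 (not leap unless ÷400).
Multiples of 400: 2.
Leap years = 112 − 5 + 2 = 109.

109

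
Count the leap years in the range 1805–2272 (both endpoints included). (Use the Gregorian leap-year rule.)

114

Multiples of 4 in [1805,2272]: 117.
Of those, multiples of 100: 4 (not leap unless ÷400).
Multiples of 400: 1.
Leap years = 117 − 4 + 1 = 114.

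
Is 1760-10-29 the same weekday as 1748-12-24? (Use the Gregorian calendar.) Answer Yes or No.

From Dec 24, 1748 to Oct 29, 1760 is 4327 days.
4327 mod 7 = 1, so they are different weekdays.
(Dec 24, 1748 is a Tuesday; Oct 29, 1760 is a Wednesday.)

No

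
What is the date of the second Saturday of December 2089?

December 1, 2089 is a Thursday.
The first Saturday is therefore December 3 (2 days later).
The second Saturday is 3 + 1×7 = December 10.

December 10, 2089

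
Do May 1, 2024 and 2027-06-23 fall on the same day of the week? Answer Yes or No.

Yes

From May 1, 2024 to Jun 23, 2027 is 1148 days.
1148 mod 7 = 0, so they are the same weekday.
(May 1, 2024 is a Wednesday; Jun 23, 2027 is a Wednesday.)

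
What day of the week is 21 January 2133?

Doomsday rule: the anchor day for the 2100s is Sunday. For year 33: 33÷12 = 2 r 9, and 9÷4 = 2, so 2+9+2 = 13.
Sunday + 13 ≡ Saturday — that's 2133's doomsday.
In January the doomsday date is Jan 3 (2133 is not a leap year).
Jan 21 is 18 days after Jan 3; 18 mod 7 = 4, so Saturday + 4 = Wednesday.

Wednesday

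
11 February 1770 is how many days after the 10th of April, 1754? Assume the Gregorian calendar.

Apr 10, 1754 → Apr 10, 1755: 365 days.
Apr 10, 1755 → Apr 10, 1756: 366 days (Feb 29, 1756 is in that span).
Apr 10, 1756 → Apr 10, 1757: 365 days.
Apr 10, 1757 → Apr 10, 1758: 365 days.
Apr 10, 1758 → Apr 10, 1759: 365 days.
Apr 10, 1759 → Apr 10, 1760: 366 days (Feb 29, 1760 is in that span).
Apr 10, 1760 → Apr 10, 1761: 365 days.
Apr 10, 1761 → Apr 10, 1762: 365 days.
Apr 10, 1762 → Apr 10, 1763: 365 days.
Apr 10, 1763 → Apr 10, 1764: 366 days (Feb 29, 1764 is in that span).
Apr 10, 1764 → Apr 10, 1765: 365 days.
Apr 10, 1765 → Apr 10, 1766: 365 days.
Apr 10, 1766 → Apr 10, 1767: 365 days.
Apr 10, 1767 → Apr 10, 1768: 366 days (Feb 29, 1768 is in that span).
Apr 10, 1768 → Apr 10, 1769: 365 days.
Apr 10, 1769 → May 10, 1769: 30 days (April has 30).
May 10, 1769 → Jun 10, 1769: 31 days (May has 31).
Jun 10, 1769 → Jul 10, 1769: 30 days (June has 30).
Jul 10, 1769 → Aug 10, 1769: 31 days (July has 31).
Aug 10, 1769 → Sep 10, 1769: 31 days (August has 31).
Sep 10, 1769 → Oct 10, 1769: 30 days (September has 30).
Oct 10, 1769 → Nov 10, 1769: 31 days (October has 31).
Nov 10, 1769 → Dec 10, 1769: 30 days (November has 30).
Dec 10, 1769 → Jan 10, 1770: 31 days (December has 31).
Jan 10, 1770 → Feb 10, 1770: 31 days (January has 31).
Feb 10, 1770 → Feb 11, 1770: 1 days.
Total: 5786 days.

5786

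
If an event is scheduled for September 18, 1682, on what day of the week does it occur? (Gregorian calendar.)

Friday

Doomsday rule: the anchor day for the 1600s is Tuesday. For year 82: 82÷12 = 6 r 10, and 10÷4 = 2, so 6+10+2 = 18.
Tuesday + 18 ≡ Saturday — that's 1682's doomsday.
In September the doomsday date is Sep 5.
Sep 18 is 13 days after Sep 5; 13 mod 7 = 6, so Saturday + 6 = Friday.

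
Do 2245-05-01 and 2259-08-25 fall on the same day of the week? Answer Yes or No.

From May 1, 2245 to Aug 25, 2259 is 5229 days.
5229 mod 7 = 0, so they are the same weekday.
(May 1, 2245 is a Thursday; Aug 25, 2259 is a Thursday.)

Yes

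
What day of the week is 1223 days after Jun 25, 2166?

First find the weekday of Jun 25, 2166. Doomsday rule: the anchor day for the 2100s is Sunday. For year 66: 66÷12 = 5 r 6, and 6÷4 = 1, so 5+6+1 = 12.
Sunday + 12 ≡ Friday — that's 2166's doomsday.
In June the doomsday date is Jun 6.
Jun 25 is 19 days after Jun 6; 19 mod 7 = 5, so Friday + 5 = Wednesday.
1223 mod 7 = 5, so 1223 days after a Wednesday is Wednesday + 5 = Monday.

Monday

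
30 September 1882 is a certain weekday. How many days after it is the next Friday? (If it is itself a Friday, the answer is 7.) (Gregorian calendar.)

Sep 30, 1882 is a Saturday.
From Saturday to the next Friday is 6 days.

6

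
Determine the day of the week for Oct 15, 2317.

Doomsday rule: the anchor day for the 2300s is Wednesday. For year 17: 17÷12 = 1 r 5, and 5÷4 = 1, so 1+5+1 = 7.
Wednesday + 7 ≡ Wednesday — that's 2317's doomsday.
In October the doomsday date is Oct 10.
Oct 15 is 5 days after Oct 10; 5 mod 7 = 5, so Wednesday + 5 = Monday.

Monday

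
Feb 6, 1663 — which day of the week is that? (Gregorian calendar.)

Tuesday

Doomsday rule: the anchor day for the 1600s is Tuesday. For year 63: 63÷12 = 5 r 3, and 3÷4 = 0, so 5+3+0 = 8.
Tuesday + 8 ≡ Wednesday — that's 1663's doomsday.
In February the doomsday date is Feb 28 (1663 is not a leap year).
Feb 6 is 22 days before Feb 28; 22 mod 7 = 1, so Wednesday − 1 = Tuesday.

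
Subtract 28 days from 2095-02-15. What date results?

January 18, 2095

−15 → Jan 31, 2095 (end of Jan, 31 days; 13 left).
−13 → Jan 18, 2095.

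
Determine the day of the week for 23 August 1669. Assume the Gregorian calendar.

Doomsday rule: the anchor day for the 1600s is Tuesday. For year 69: 69÷12 = 5 r 9, and 9÷4 = 2, so 5+9+2 = 16.
Tuesday + 16 ≡ Thursday — that's 1669's doomsday.
In August the doomsday date is Aug 8.
Aug 23 is 15 days after Aug 8; 15 mod 7 = 1, so Thursday + 1 = Friday.

Friday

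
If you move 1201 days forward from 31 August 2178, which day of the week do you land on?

First find the weekday of Aug 31, 2178. Doomsday rule: the anchor day for the 2100s is Sunday. For year 78: 78÷12 = 6 r 6, and 6÷4 = 1, so 6+6+1 = 13.
Sunday + 13 ≡ Saturday — that's 2178's doomsday.
In August the doomsday date is Aug 8.
Aug 31 is 23 days after Aug 8; 23 mod 7 = 2, so Saturday + 2 = Monday.
1201 mod 7 = 4, so 1201 days after a Monday is Monday + 4 = Friday.

Friday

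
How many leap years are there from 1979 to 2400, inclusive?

Multiples of 4 in [1979,2400]: 106.
Of those, multiples of 100: 5 (not leap unless ÷400).
Multiples of 400: 2.
Leap years = 106 − 5 + 2 = 103.

103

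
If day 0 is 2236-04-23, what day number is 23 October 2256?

Apr 23, 2236 → Apr 23, 2237: 365 days.
Apr 23, 2237 → Apr 23, 2238: 365 days.
Apr 23, 2238 → Apr 23, 2239: 365 days.
Apr 23, 2239 → Apr 23, 2240: 366 days (Feb 29, 2240 is in that span).
Apr 23, 2240 → Apr 23, 2241: 365 days.
Apr 23, 2241 → Apr 23, 2242: 365 days.
Apr 23, 2242 → Apr 23, 2243: 365 days.
Apr 23, 2243 → Apr 23, 2244: 366 days (Feb 29, 2244 is in that span).
Apr 23, 2244 → Apr 23, 2245: 365 days.
Apr 23, 2245 → Apr 23, 2246: 365 days.
Apr 23, 2246 → Apr 23, 2247: 365 days.
Apr 23, 2247 → Apr 23, 2248: 366 days (Feb 29, 2248 is in that span).
Apr 23, 2248 → Apr 23, 2249: 365 days.
Apr 23, 2249 → Apr 23, 2250: 365 days.
Apr 23, 2250 → Apr 23, 2251: 365 days.
Apr 23, 2251 → Apr 23, 2252: 366 days (Feb 29, 2252 is in that span).
Apr 23, 2252 → Apr 23, 2253: 365 days.
Apr 23, 2253 → Apr 23, 2254: 365 days.
Apr 23, 2254 → Apr 23, 2255: 365 days.
Apr 23, 2255 → Apr 23, 2256: 366 days (Feb 29, 2256 is in that span).
Apr 23, 2256 → May 23, 2256: 30 days (April has 30).
May 23, 2256 → Jun 23, 2256: 31 days (May has 31).
Jun 23, 2256 → Jul 23, 2256: 30 days (June has 30).
Jul 23, 2256 → Aug 23, 2256: 31 days (July has 31).
Aug 23, 2256 → Sep 23, 2256: 31 days (August has 31).
Sep 23, 2256 → Oct 23, 2256: 30 days.
Total: 7488 days.

7488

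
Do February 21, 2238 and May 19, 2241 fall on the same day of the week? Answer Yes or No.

From Feb 21, 2238 to May 19, 2241 is 1183 days.
1183 mod 7 = 0, so they are the same weekday.
(Feb 21, 2238 is a Wednesday; May 19, 2241 is a Wednesday.)

Yes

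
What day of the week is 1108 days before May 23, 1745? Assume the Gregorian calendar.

First find the weekday of May 23, 1745. Doomsday rule: the anchor day for the 1700s is Sunday. For year 45: 45÷12 = 3 r 9, and 9÷4 = 2, so 3+9+2 = 14.
Sunday + 14 ≡ Sunday — that's 1745's doomsday.
In May the doomsday date is May 9.
May 23 is 14 days after May 9; 14 mod 7 = 0, so Sunday + 0 = Sunday.
1108 mod 7 = 2, so 1108 days before a Sunday is Sunday − 2 = Friday.

Friday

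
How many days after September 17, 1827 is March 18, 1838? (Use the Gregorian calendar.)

3835

Sep 17, 1827 → Sep 17, 1828: 366 days (Feb 29, 1828 is in that span).
Sep 17, 1828 → Sep 17, 1829: 365 days.
Sep 17, 1829 → Sep 17, 1830: 365 days.
Sep 17, 1830 → Sep 17, 1831: 365 days.
Sep 17, 1831 → Sep 17, 1832: 366 days (Feb 29, 1832 is in that span).
Sep 17, 1832 → Sep 17, 1833: 365 days.
Sep 17, 1833 → Sep 17, 1834: 365 days.
Sep 17, 1834 → Sep 17, 1835: 365 days.
Sep 17, 1835 → Sep 17, 1836: 366 days (Feb 29, 1836 is in that span).
Sep 17, 1836 → Sep 17, 1837: 365 days.
Sep 17, 1837 → Oct 17, 1837: 30 days (September has 30).
Oct 17, 1837 → Nov 17, 1837: 31 days (October has 31).
Nov 17, 1837 → Dec 17, 1837: 30 days (November has 30).
Dec 17, 1837 → Jan 17, 1838: 31 days (December has 31).
Jan 17, 1838 → Feb 17, 1838: 31 days (January has 31).
Feb 17, 1838 → Mar 17, 1838: 28 days (February has 28).
Mar 17, 1838 → Mar 18, 1838: 1 days.
Total: 3835 days.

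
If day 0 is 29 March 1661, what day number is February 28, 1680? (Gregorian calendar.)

6910

Mar 29, 1661 → Mar 29, 1662: 365 days.
Mar 29, 1662 → Mar 29, 1663: 365 days.
Mar 29, 1663 → Mar 29, 1664: 366 days (Feb 29, 1664 is in that span).
Mar 29, 1664 → Mar 29, 1665: 365 days.
Mar 29, 1665 → Mar 29, 1666: 365 days.
Mar 29, 1666 → Mar 29, 1667: 365 days.
Mar 29, 1667 → Mar 29, 1668: 366 days (Feb 29, 1668 is in that span).
Mar 29, 1668 → Mar 29, 1669: 365 days.
Mar 29, 1669 → Mar 29, 1670: 365 days.
Mar 29, 1670 → Mar 29, 1671: 365 days.
Mar 29, 1671 → Mar 29, 1672: 366 days (Feb 29, 1672 is in that span).
Mar 29, 1672 → Mar 29, 1673: 365 days.
Mar 29, 1673 → Mar 29, 1674: 365 days.
Mar 29, 1674 → Mar 29, 1675: 365 days.
Mar 29, 1675 → Mar 29, 1676: 366 days (Feb 29, 1676 is in that span).
Mar 29, 1676 → Mar 29, 1677: 365 days.
Mar 29, 1677 → Mar 29, 1678: 365 days.
Mar 29, 1678 → Mar 29, 1679: 365 days.
Mar 29, 1679 → Apr 29, 1679: 31 days (March has 31).
Apr 29, 1679 → May 29, 1679: 30 days (April has 30).
May 29, 1679 → Jun 29, 1679: 31 days (May has 31).
Jun 29, 1679 → Jul 29, 1679: 30 days (June has 30).
Jul 29, 1679 → Aug 29, 1679: 31 days (July has 31).
Aug 29, 1679 → Sep 29, 1679: 31 days (August has 31).
Sep 29, 1679 → Oct 29, 1679: 30 days (September has 30).
Oct 29, 1679 → Nov 29, 1679: 31 days (October has 31).
Nov 29, 1679 → Dec 29, 1679: 30 days (November has 30).
Dec 29, 1679 → Jan 29, 1680: 31 days (December has 31).
Jan 29, 1680 → Feb 28, 1680: 30 days.
Total: 6910 days.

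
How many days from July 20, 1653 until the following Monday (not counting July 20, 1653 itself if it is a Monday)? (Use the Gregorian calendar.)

1

Jul 20, 1653 is a Sunday.
From Sunday to the next Monday is 1 day.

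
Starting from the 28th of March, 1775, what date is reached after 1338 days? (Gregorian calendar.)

+366 (one year; includes Feb 29, 1776) → Mar 28, 1776 (972 left).
+365 (one year) → Mar 28, 1777 (607 left).
+365 (one year) → Mar 28, 1778 (242 left).
Mar has 31 days: +4 → Apr 1, 1778 (238 left).
Apr has 30 days: +30 → May 1, 1778 (208 left).
May has 31 days: +31 → Jun 1, 1778 (177 left).
Jun has 30 days: +30 → Jul 1, 1778 (147 left).
Jul has 31 days: +31 → Aug 1, 1778 (116 left).
Aug has 31 days: +31 → Sep 1, 1778 (85 left).
Sep has 30 days: +30 → Oct 1, 1778 (55 left).
Oct has 31 days: +31 → Nov 1, 1778 (24 left).
+24 → Nov 25, 1778.

November 25, 1778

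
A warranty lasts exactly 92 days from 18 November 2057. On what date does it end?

Nov has 30 days: +13 → Dec 1, 2057 (79 left).
Dec has 31 days: +31 → Jan 1, 2058 (48 left).
Jan has 31 days: +31 → Feb 1, 2058 (17 left).
+17 → Feb 18, 2058.

February 18, 2058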